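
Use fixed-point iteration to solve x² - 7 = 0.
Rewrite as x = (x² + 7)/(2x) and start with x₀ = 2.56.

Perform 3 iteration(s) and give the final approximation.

Equation: x² - 7 = 0
Fixed-point form: x = (x² + 7)/(2x)
x₀ = 2.56

x_1 = g(2.560000) = 2.647187
x_2 = g(2.647187) = 2.645752
x_3 = g(2.645752) = 2.645751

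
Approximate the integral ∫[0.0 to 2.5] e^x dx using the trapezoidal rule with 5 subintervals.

f(x) = e^x
a = 0.0, b = 2.5, n = 5
h = (b - a)/n = 0.500000

Trapezoidal rule: (h/2)[f(x₀) + 2f(x₁) + 2f(x₂) + ... + f(xₙ)]

x_0 = 0.0000, f(x_0) = 1.000000, coefficient = 1
x_1 = 0.5000, f(x_1) = 1.648721, coefficient = 2
x_2 = 1.0000, f(x_2) = 2.718282, coefficient = 2
x_3 = 1.5000, f(x_3) = 4.481689, coefficient = 2
x_4 = 2.0000, f(x_4) = 7.389056, coefficient = 2
x_5 = 2.5000, f(x_5) = 12.182494, coefficient = 1

I ≈ (0.500000/2) × 45.657990 = 11.414498
Exact value: 11.182494
Error: 0.232004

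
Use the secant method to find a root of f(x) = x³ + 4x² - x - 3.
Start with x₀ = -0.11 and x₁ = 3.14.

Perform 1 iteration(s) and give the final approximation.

f(x) = x³ + 4x² - x - 3
x₀ = -0.11, x₁ = 3.14

Secant formula: x_{n+1} = x_n - f(x_n)(x_n - x_{n-1})/(f(x_n) - f(x_{n-1}))

Iteration 1:
  f(-0.110000) = -2.842931
  f(3.140000) = 64.257544
  x_2 = 3.140000 - 64.257544×(3.140000 - (-0.110000))/(64.257544 - (-2.842931))
       = 0.027697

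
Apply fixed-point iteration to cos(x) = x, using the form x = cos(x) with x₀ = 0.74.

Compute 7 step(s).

Equation: cos(x) = x
Fixed-point form: x = cos(x)
x₀ = 0.74

x_1 = g(0.740000) = 0.738469
x_2 = g(0.738469) = 0.739500
x_3 = g(0.739500) = 0.738805
x_4 = g(0.738805) = 0.739274
x_5 = g(0.739274) = 0.738958
x_6 = g(0.738958) = 0.739171
x_7 = g(0.739171) = 0.739028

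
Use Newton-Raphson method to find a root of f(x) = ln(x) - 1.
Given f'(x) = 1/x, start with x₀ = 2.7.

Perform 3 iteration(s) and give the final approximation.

f(x) = ln(x) - 1
f'(x) = 1/x
x₀ = 2.7

Newton-Raphson formula: x_{n+1} = x_n - f(x_n)/f'(x_n)

Iteration 1:
  f(2.700000) = -0.006748
  f'(2.700000) = 0.370370
  x_1 = 2.700000 - (-0.006748)/0.370370 = 2.718220
Iteration 2:
  f(2.718220) = -0.000023
  f'(2.718220) = 0.367888
  x_2 = 2.718220 - (-0.000023)/0.367888 = 2.718282
Iteration 3:
  f(2.718282) = 0.000000
  f'(2.718282) = 0.367879
  x_3 = 2.718282 - 0.000000/0.367879 = 2.718282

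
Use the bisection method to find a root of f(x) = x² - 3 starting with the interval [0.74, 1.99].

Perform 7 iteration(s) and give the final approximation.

f(x) = x² - 3
Initial interval: [0.74, 1.99]

Iteration 1:
  c_1 = (0.740000 + 1.990000)/2 = 1.365000
  f(c_1) = f(1.365000) = -1.136775
  f(a) × f(c) ≥ 0, new interval: [1.365000, 1.990000]
Iteration 2:
  c_2 = (1.365000 + 1.990000)/2 = 1.677500
  f(c_2) = f(1.677500) = -0.185994
  f(a) × f(c) ≥ 0, new interval: [1.677500, 1.990000]
Iteration 3:
  c_3 = (1.677500 + 1.990000)/2 = 1.833750
  f(c_3) = f(1.833750) = 0.362639
  f(a) × f(c) < 0, new interval: [1.677500, 1.833750]
Iteration 4:
  c_4 = (1.677500 + 1.833750)/2 = 1.755625
  f(c_4) = f(1.755625) = 0.082219
  f(a) × f(c) < 0, new interval: [1.677500, 1.755625]
Iteration 5:
  c_5 = (1.677500 + 1.755625)/2 = 1.716562
  f(c_5) = f(1.716562) = -0.053413
  f(a) × f(c) ≥ 0, new interval: [1.716562, 1.755625]
Iteration 6:
  c_6 = (1.716562 + 1.755625)/2 = 1.736094
  f(c_6) = f(1.736094) = 0.014022
  f(a) × f(c) < 0, new interval: [1.716562, 1.736094]
Iteration 7:
  c_7 = (1.716562 + 1.736094)/2 = 1.726328
  f(c_7) = f(1.726328) = -0.019791
  f(a) × f(c) ≥ 0, new interval: [1.726328, 1.736094]

After 7 iteration(s), the approximation is c_7 = 1.726328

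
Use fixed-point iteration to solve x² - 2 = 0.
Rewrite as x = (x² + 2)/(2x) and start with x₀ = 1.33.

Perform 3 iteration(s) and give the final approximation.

Equation: x² - 2 = 0
Fixed-point form: x = (x² + 2)/(2x)
x₀ = 1.33

x_1 = g(1.330000) = 1.416880
x_2 = g(1.416880) = 1.414216
x_3 = g(1.414216) = 1.414214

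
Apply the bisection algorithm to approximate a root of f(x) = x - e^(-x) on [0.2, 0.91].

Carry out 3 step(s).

f(x) = x - e^(-x)
Initial interval: [0.2, 0.91]

Iteration 1:
  c_1 = (0.200000 + 0.910000)/2 = 0.555000
  f(c_1) = f(0.555000) = -0.019072
  f(a) × f(c) ≥ 0, new interval: [0.555000, 0.910000]
Iteration 2:
  c_2 = (0.555000 + 0.910000)/2 = 0.732500
  f(c_2) = f(0.732500) = 0.251794
  f(a) × f(c) < 0, new interval: [0.555000, 0.732500]
Iteration 3:
  c_3 = (0.555000 + 0.732500)/2 = 0.643750
  f(c_3) = f(0.643750) = 0.118431
  f(a) × f(c) < 0, new interval: [0.555000, 0.643750]

After 3 iteration(s), the approximation is c_3 = 0.643750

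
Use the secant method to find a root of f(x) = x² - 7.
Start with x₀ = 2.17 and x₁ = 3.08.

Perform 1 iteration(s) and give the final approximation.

f(x) = x² - 7
x₀ = 2.17, x₁ = 3.08

Secant formula: x_{n+1} = x_n - f(x_n)(x_n - x_{n-1})/(f(x_n) - f(x_{n-1}))

Iteration 1:
  f(2.170000) = -2.291100
  f(3.080000) = 2.486400
  x_2 = 3.080000 - 2.486400×(3.080000 - 2.170000)/(2.486400 - (-2.291100))
       = 2.606400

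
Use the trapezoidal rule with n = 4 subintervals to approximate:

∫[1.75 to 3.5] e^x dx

f(x) = e^x
a = 1.75, b = 3.5, n = 4
h = (b - a)/n = 0.437500

Trapezoidal rule: (h/2)[f(x₀) + 2f(x₁) + 2f(x₂) + ... + f(xₙ)]

x_0 = 1.7500, f(x_0) = 5.754603, coefficient = 1
x_1 = 2.1875, f(x_1) = 8.912903, coefficient = 2
x_2 = 2.6250, f(x_2) = 13.804574, coefficient = 2
x_3 = 3.0625, f(x_3) = 21.380943, coefficient = 2
x_4 = 3.5000, f(x_4) = 33.115452, coefficient = 1

I ≈ (0.437500/2) × 127.066894 = 27.795883
Exact value: 27.360849
Error: 0.435034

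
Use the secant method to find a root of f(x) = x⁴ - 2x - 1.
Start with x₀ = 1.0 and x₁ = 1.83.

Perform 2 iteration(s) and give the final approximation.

f(x) = x⁴ - 2x - 1
x₀ = 1.0, x₁ = 1.83

Secant formula: x_{n+1} = x_n - f(x_n)(x_n - x_{n-1})/(f(x_n) - f(x_{n-1}))

Iteration 1:
  f(1.000000) = -2.000000
  f(1.830000) = 6.555131
  x_2 = 1.830000 - 6.555131×(1.830000 - 1.000000)/(6.555131 - (-2.000000))
       = 1.194036
Iteration 2:
  f(1.830000) = 6.555131
  f(1.194036) = -1.355391
  x_3 = 1.194036 - (-1.355391)×(1.194036 - 1.830000)/(-1.355391 - 6.555131)
       = 1.303002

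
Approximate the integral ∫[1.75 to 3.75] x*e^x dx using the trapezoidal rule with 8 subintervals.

f(x) = x*e^x
a = 1.75, b = 3.75, n = 8
h = (b - a)/n = 0.250000

Trapezoidal rule: (h/2)[f(x₀) + 2f(x₁) + 2f(x₂) + ... + f(xₙ)]

x_0 = 1.7500, f(x_0) = 10.070555, coefficient = 1
x_1 = 2.0000, f(x_1) = 14.778112, coefficient = 2
x_2 = 2.2500, f(x_2) = 21.347406, coefficient = 2
x_3 = 2.5000, f(x_3) = 30.456235, coefficient = 2
x_4 = 2.7500, f(x_4) = 43.017238, coefficient = 2
x_5 = 3.0000, f(x_5) = 60.256611, coefficient = 2
x_6 = 3.2500, f(x_6) = 83.818605, coefficient = 2
x_7 = 3.5000, f(x_7) = 115.904082, coefficient = 2
x_8 = 3.7500, f(x_8) = 159.454058, coefficient = 1

I ≈ (0.250000/2) × 908.681188 = 113.585148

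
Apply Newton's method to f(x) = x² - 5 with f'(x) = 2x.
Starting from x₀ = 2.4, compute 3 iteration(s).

f(x) = x² - 5
f'(x) = 2x
x₀ = 2.4

Newton-Raphson formula: x_{n+1} = x_n - f(x_n)/f'(x_n)

Iteration 1:
  f(2.400000) = 0.760000
  f'(2.400000) = 4.800000
  x_1 = 2.400000 - 0.760000/4.800000 = 2.241667
Iteration 2:
  f(2.241667) = 0.025069
  f'(2.241667) = 4.483333
  x_2 = 2.241667 - 0.025069/4.483333 = 2.236075
Iteration 3:
  f(2.236075) = 0.000031
  f'(2.236075) = 4.472150
  x_3 = 2.236075 - 0.000031/4.472150 = 2.236068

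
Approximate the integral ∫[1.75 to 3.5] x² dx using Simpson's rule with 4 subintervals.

f(x) = x²
a = 1.75, b = 3.5, n = 4
h = (b - a)/n = 0.437500

Simpson's rule: (h/3)[f(x₀) + 4f(x₁) + 2f(x₂) + ... + f(xₙ)]

x_0 = 1.7500, f(x_0) = 3.062500, coefficient = 1
x_1 = 2.1875, f(x_1) = 4.785156, coefficient = 4
x_2 = 2.6250, f(x_2) = 6.890625, coefficient = 2
x_3 = 3.0625, f(x_3) = 9.378906, coefficient = 4
x_4 = 3.5000, f(x_4) = 12.250000, coefficient = 1

I ≈ (0.437500/3) × 85.750000 = 12.505208
Exact value: 12.505208
Error: 0.000000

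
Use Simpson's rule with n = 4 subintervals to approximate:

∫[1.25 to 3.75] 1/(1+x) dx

f(x) = 1/(1+x)
a = 1.25, b = 3.75, n = 4
h = (b - a)/n = 0.625000

Simpson's rule: (h/3)[f(x₀) + 4f(x₁) + 2f(x₂) + ... + f(xₙ)]

x_0 = 1.2500, f(x_0) = 0.444444, coefficient = 1
x_1 = 1.8750, f(x_1) = 0.347826, coefficient = 4
x_2 = 2.5000, f(x_2) = 0.285714, coefficient = 2
x_3 = 3.1250, f(x_3) = 0.242424, coefficient = 4
x_4 = 3.7500, f(x_4) = 0.210526, coefficient = 1

I ≈ (0.625000/3) × 3.587401 = 0.747375
Exact value: 0.747214
Error: 0.000161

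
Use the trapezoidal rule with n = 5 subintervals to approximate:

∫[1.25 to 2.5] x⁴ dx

f(x) = x⁴
a = 1.25, b = 2.5, n = 5
h = (b - a)/n = 0.250000

Trapezoidal rule: (h/2)[f(x₀) + 2f(x₁) + 2f(x₂) + ... + f(xₙ)]

x_0 = 1.2500, f(x_0) = 2.441406, coefficient = 1
x_1 = 1.5000, f(x_1) = 5.062500, coefficient = 2
x_2 = 1.7500, f(x_2) = 9.378906, coefficient = 2
x_3 = 2.0000, f(x_3) = 16.000000, coefficient = 2
x_4 = 2.2500, f(x_4) = 25.628906, coefficient = 2
x_5 = 2.5000, f(x_5) = 39.062500, coefficient = 1

I ≈ (0.250000/2) × 153.644531 = 19.205566
Exact value: 18.920898
Error: 0.284668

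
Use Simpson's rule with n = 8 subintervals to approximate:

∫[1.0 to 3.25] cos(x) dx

f(x) = cos(x)
a = 1.0, b = 3.25, n = 8
h = (b - a)/n = 0.281250

Simpson's rule: (h/3)[f(x₀) + 4f(x₁) + 2f(x₂) + ... + f(xₙ)]

x_0 = 1.0000, f(x_0) = 0.540302, coefficient = 1
x_1 = 1.2812, f(x_1) = 0.285517, coefficient = 4
x_2 = 1.5625, f(x_2) = 0.008296, coefficient = 2
x_3 = 1.8438, f(x_3) = -0.269577, coefficient = 4
x_4 = 2.1250, f(x_4) = -0.526266, coefficient = 2
x_5 = 2.4062, f(x_5) = -0.741601, coefficient = 4
x_6 = 2.6875, f(x_6) = -0.898659, coefficient = 2
x_7 = 2.9688, f(x_7) = -0.985100, coefficient = 4
x_8 = 3.2500, f(x_8) = -0.994130, coefficient = 1

I ≈ (0.281250/3) × -10.130127 = -0.949699
Exact value: -0.949666
Error: 0.000033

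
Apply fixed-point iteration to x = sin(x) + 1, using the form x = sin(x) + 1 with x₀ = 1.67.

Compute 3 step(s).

Equation: x = sin(x) + 1
Fixed-point form: x = sin(x) + 1
x₀ = 1.67

x_1 = g(1.670000) = 1.995083
x_2 = g(1.995083) = 1.911332
x_3 = g(1.911332) = 1.942576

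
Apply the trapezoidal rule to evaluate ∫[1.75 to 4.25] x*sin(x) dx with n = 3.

f(x) = x*sin(x)
a = 1.75, b = 4.25, n = 3
h = (b - a)/n = 0.833333

Trapezoidal rule: (h/2)[f(x₀) + 2f(x₁) + 2f(x₂) + ... + f(xₙ)]

x_0 = 1.7500, f(x_0) = 1.721975, coefficient = 1
x_1 = 2.5833, f(x_1) = 1.368419, coefficient = 2
x_2 = 3.4167, f(x_2) = -0.928029, coefficient = 2
x_3 = 4.2500, f(x_3) = -3.803705, coefficient = 1

I ≈ (0.833333/2) × -1.200949 = -0.500395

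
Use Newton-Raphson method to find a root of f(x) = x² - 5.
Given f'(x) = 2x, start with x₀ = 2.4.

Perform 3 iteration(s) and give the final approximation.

f(x) = x² - 5
f'(x) = 2x
x₀ = 2.4

Newton-Raphson formula: x_{n+1} = x_n - f(x_n)/f'(x_n)

Iteration 1:
  f(2.400000) = 0.760000
  f'(2.400000) = 4.800000
  x_1 = 2.400000 - 0.760000/4.800000 = 2.241667
Iteration 2:
  f(2.241667) = 0.025069
  f'(2.241667) = 4.483333
  x_2 = 2.241667 - 0.025069/4.483333 = 2.236075
Iteration 3:
  f(2.236075) = 0.000031
  f'(2.236075) = 4.472150
  x_3 = 2.236075 - 0.000031/4.472150 = 2.236068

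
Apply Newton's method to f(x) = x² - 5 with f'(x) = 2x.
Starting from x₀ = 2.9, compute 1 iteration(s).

f(x) = x² - 5
f'(x) = 2x
x₀ = 2.9

Newton-Raphson formula: x_{n+1} = x_n - f(x_n)/f'(x_n)

Iteration 1:
  f(2.900000) = 3.410000
  f'(2.900000) = 5.800000
  x_1 = 2.900000 - 3.410000/5.800000 = 2.312069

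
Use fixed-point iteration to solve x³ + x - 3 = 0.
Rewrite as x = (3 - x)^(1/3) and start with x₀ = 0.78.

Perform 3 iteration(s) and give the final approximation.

Equation: x³ + x - 3 = 0
Fixed-point form: x = (3 - x)^(1/3)
x₀ = 0.78

x_1 = g(0.780000) = 1.304521
x_2 = g(1.304521) = 1.192424
x_3 = g(1.192424) = 1.218145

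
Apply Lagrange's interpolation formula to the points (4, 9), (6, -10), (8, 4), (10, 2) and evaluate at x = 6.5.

Lagrange interpolation formula:
P(x) = Σ yᵢ × Lᵢ(x)
where Lᵢ(x) = Π_{j≠i} (x - xⱼ)/(xᵢ - xⱼ)

L_0(6.5) = (6.5 - 6)/(4 - 6) × (6.5 - 8)/(4 - 8) × (6.5 - 10)/(4 - 10) = -0.054688
L_1(6.5) = (6.5 - 4)/(6 - 4) × (6.5 - 8)/(6 - 8) × (6.5 - 10)/(6 - 10) = 0.820312
L_2(6.5) = (6.5 - 4)/(8 - 4) × (6.5 - 6)/(8 - 6) × (6.5 - 10)/(8 - 10) = 0.273438
L_3(6.5) = (6.5 - 4)/(10 - 4) × (6.5 - 6)/(10 - 6) × (6.5 - 8)/(10 - 8) = -0.039062

P(6.5) = 9×L_0(6.5) + (-10)×L_1(6.5) + 4×L_2(6.5) + 2×L_3(6.5)
P(6.5) = -7.679688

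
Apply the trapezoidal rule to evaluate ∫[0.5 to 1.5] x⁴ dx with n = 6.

f(x) = x⁴
a = 0.5, b = 1.5, n = 6
h = (b - a)/n = 0.166667

Trapezoidal rule: (h/2)[f(x₀) + 2f(x₁) + 2f(x₂) + ... + f(xₙ)]

x_0 = 0.5000, f(x_0) = 0.062500, coefficient = 1
x_1 = 0.6667, f(x_1) = 0.197531, coefficient = 2
x_2 = 0.8333, f(x_2) = 0.482253, coefficient = 2
x_3 = 1.0000, f(x_3) = 1.000000, coefficient = 2
x_4 = 1.1667, f(x_4) = 1.852623, coefficient = 2
x_5 = 1.3333, f(x_5) = 3.160494, coefficient = 2
x_6 = 1.5000, f(x_6) = 5.062500, coefficient = 1

I ≈ (0.166667/2) × 18.510802 = 1.542567
Exact value: 1.512500
Error: 0.030067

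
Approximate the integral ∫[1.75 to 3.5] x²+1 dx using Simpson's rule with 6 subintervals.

f(x) = x²+1
a = 1.75, b = 3.5, n = 6
h = (b - a)/n = 0.291667

Simpson's rule: (h/3)[f(x₀) + 4f(x₁) + 2f(x₂) + ... + f(xₙ)]

x_0 = 1.7500, f(x_0) = 4.062500, coefficient = 1
x_1 = 2.0417, f(x_1) = 5.168403, coefficient = 4
x_2 = 2.3333, f(x_2) = 6.444444, coefficient = 2
x_3 = 2.6250, f(x_3) = 7.890625, coefficient = 4
x_4 = 2.9167, f(x_4) = 9.506944, coefficient = 2
x_5 = 3.2083, f(x_5) = 11.293403, coefficient = 4
x_6 = 3.5000, f(x_6) = 13.250000, coefficient = 1

I ≈ (0.291667/3) × 146.625000 = 14.255208
Exact value: 14.255208
Error: 0.000000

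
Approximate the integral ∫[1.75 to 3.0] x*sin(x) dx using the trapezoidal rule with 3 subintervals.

f(x) = x*sin(x)
a = 1.75, b = 3.0, n = 3
h = (b - a)/n = 0.416667

Trapezoidal rule: (h/2)[f(x₀) + 2f(x₁) + 2f(x₂) + ... + f(xₙ)]

x_0 = 1.7500, f(x_0) = 1.721975, coefficient = 1
x_1 = 2.1667, f(x_1) = 1.793264, coefficient = 2
x_2 = 2.5833, f(x_2) = 1.368419, coefficient = 2
x_3 = 3.0000, f(x_3) = 0.423360, coefficient = 1

I ≈ (0.416667/2) × 8.468702 = 1.764313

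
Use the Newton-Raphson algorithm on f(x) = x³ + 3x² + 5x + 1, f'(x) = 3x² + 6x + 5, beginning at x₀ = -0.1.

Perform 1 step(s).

f(x) = x³ + 3x² + 5x + 1
f'(x) = 3x² + 6x + 5
x₀ = -0.1

Newton-Raphson formula: x_{n+1} = x_n - f(x_n)/f'(x_n)

Iteration 1:
  f(-0.100000) = 0.529000
  f'(-0.100000) = 4.430000
  x_1 = -0.100000 - 0.529000/4.430000 = -0.219413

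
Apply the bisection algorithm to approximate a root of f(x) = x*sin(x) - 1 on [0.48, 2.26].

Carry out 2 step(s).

f(x) = x*sin(x) - 1
Initial interval: [0.48, 2.26]

Iteration 1:
  c_1 = (0.480000 + 2.260000)/2 = 1.370000
  f(c_1) = f(1.370000) = 0.342474
  f(a) × f(c) < 0, new interval: [0.480000, 1.370000]
Iteration 2:
  c_2 = (0.480000 + 1.370000)/2 = 0.925000
  f(c_2) = f(0.925000) = -0.261276
  f(a) × f(c) ≥ 0, new interval: [0.925000, 1.370000]

After 2 iteration(s), the approximation is c_2 = 0.925000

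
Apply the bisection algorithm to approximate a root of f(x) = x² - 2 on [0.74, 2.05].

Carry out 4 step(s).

f(x) = x² - 2
Initial interval: [0.74, 2.05]

Iteration 1:
  c_1 = (0.740000 + 2.050000)/2 = 1.395000
  f(c_1) = f(1.395000) = -0.053975
  f(a) × f(c) ≥ 0, new interval: [1.395000, 2.050000]
Iteration 2:
  c_2 = (1.395000 + 2.050000)/2 = 1.722500
  f(c_2) = f(1.722500) = 0.967006
  f(a) × f(c) < 0, new interval: [1.395000, 1.722500]
Iteration 3:
  c_3 = (1.395000 + 1.722500)/2 = 1.558750
  f(c_3) = f(1.558750) = 0.429702
  f(a) × f(c) < 0, new interval: [1.395000, 1.558750]
Iteration 4:
  c_4 = (1.395000 + 1.558750)/2 = 1.476875
  f(c_4) = f(1.476875) = 0.181160
  f(a) × f(c) < 0, new interval: [1.395000, 1.476875]

After 4 iteration(s), the approximation is c_4 = 1.476875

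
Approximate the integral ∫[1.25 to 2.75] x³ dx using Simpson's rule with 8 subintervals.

f(x) = x³
a = 1.25, b = 2.75, n = 8
h = (b - a)/n = 0.187500

Simpson's rule: (h/3)[f(x₀) + 4f(x₁) + 2f(x₂) + ... + f(xₙ)]

x_0 = 1.2500, f(x_0) = 1.953125, coefficient = 1
x_1 = 1.4375, f(x_1) = 2.970459, coefficient = 4
x_2 = 1.6250, f(x_2) = 4.291016, coefficient = 2
x_3 = 1.8125, f(x_3) = 5.954346, coefficient = 4
x_4 = 2.0000, f(x_4) = 8.000000, coefficient = 2
x_5 = 2.1875, f(x_5) = 10.467529, coefficient = 4
x_6 = 2.3750, f(x_6) = 13.396484, coefficient = 2
x_7 = 2.5625, f(x_7) = 16.826416, coefficient = 4
x_8 = 2.7500, f(x_8) = 20.796875, coefficient = 1

I ≈ (0.187500/3) × 219.000000 = 13.687500
Exact value: 13.687500
Error: 0.000000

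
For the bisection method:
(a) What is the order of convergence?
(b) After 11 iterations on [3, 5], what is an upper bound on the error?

(a) Bisection has linear (order 1) convergence; the error is halved each step.

(b) Error bound = (b-a)/2^n = (5 - 3)/2^{11}
    = 2/2^{11}

(a) 1 (linear); (b) error ≤ 9.77e-04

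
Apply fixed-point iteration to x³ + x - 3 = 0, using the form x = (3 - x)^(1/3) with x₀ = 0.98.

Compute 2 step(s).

Equation: x³ + x - 3 = 0
Fixed-point form: x = (3 - x)^(1/3)
x₀ = 0.98

x_1 = g(0.980000) = 1.264107
x_2 = g(1.264107) = 1.201824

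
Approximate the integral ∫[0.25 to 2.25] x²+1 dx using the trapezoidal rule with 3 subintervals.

f(x) = x²+1
a = 0.25, b = 2.25, n = 3
h = (b - a)/n = 0.666667

Trapezoidal rule: (h/2)[f(x₀) + 2f(x₁) + 2f(x₂) + ... + f(xₙ)]

x_0 = 0.2500, f(x_0) = 1.062500, coefficient = 1
x_1 = 0.9167, f(x_1) = 1.840278, coefficient = 2
x_2 = 1.5833, f(x_2) = 3.506944, coefficient = 2
x_3 = 2.2500, f(x_3) = 6.062500, coefficient = 1

I ≈ (0.666667/2) × 17.819444 = 5.939815
Exact value: 5.791667
Error: 0.148148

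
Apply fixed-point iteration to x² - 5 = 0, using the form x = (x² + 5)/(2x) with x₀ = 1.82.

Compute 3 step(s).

Equation: x² - 5 = 0
Fixed-point form: x = (x² + 5)/(2x)
x₀ = 1.82

x_1 = g(1.820000) = 2.283626
x_2 = g(2.283626) = 2.236563
x_3 = g(2.236563) = 2.236068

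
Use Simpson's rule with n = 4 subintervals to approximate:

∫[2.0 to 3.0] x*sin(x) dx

f(x) = x*sin(x)
a = 2.0, b = 3.0, n = 4
h = (b - a)/n = 0.250000

Simpson's rule: (h/3)[f(x₀) + 4f(x₁) + 2f(x₂) + ... + f(xₙ)]

x_0 = 2.0000, f(x_0) = 1.818595, coefficient = 1
x_1 = 2.2500, f(x_1) = 1.750665, coefficient = 4
x_2 = 2.5000, f(x_2) = 1.496180, coefficient = 2
x_3 = 2.7500, f(x_3) = 1.049568, coefficient = 4
x_4 = 3.0000, f(x_4) = 0.423360, coefficient = 1

I ≈ (0.250000/3) × 16.435245 = 1.369604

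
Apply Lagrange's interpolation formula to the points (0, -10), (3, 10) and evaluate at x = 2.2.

Lagrange interpolation formula:
P(x) = Σ yᵢ × Lᵢ(x)
where Lᵢ(x) = Π_{j≠i} (x - xⱼ)/(xᵢ - xⱼ)

L_0(2.2) = (2.2 - 3)/(0 - 3) = 0.266667
L_1(2.2) = (2.2 - 0)/(3 - 0) = 0.733333

P(2.2) = (-10)×L_0(2.2) + 10×L_1(2.2)
P(2.2) = 4.666667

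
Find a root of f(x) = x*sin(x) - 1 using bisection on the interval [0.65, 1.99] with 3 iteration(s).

f(x) = x*sin(x) - 1
Initial interval: [0.65, 1.99]

Iteration 1:
  c_1 = (0.650000 + 1.990000)/2 = 1.320000
  f(c_1) = f(1.320000) = 0.278704
  f(a) × f(c) < 0, new interval: [0.650000, 1.320000]
Iteration 2:
  c_2 = (0.650000 + 1.320000)/2 = 0.985000
  f(c_2) = f(0.985000) = -0.179227
  f(a) × f(c) ≥ 0, new interval: [0.985000, 1.320000]
Iteration 3:
  c_3 = (0.985000 + 1.320000)/2 = 1.152500
  f(c_3) = f(1.152500) = 0.053134
  f(a) × f(c) < 0, new interval: [0.985000, 1.152500]

After 3 iteration(s), the approximation is c_3 = 1.152500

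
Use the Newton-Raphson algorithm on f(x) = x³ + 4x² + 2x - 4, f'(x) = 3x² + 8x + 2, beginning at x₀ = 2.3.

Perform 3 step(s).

f(x) = x³ + 4x² + 2x - 4
f'(x) = 3x² + 8x + 2
x₀ = 2.3

Newton-Raphson formula: x_{n+1} = x_n - f(x_n)/f'(x_n)

Iteration 1:
  f(2.300000) = 33.927000
  f'(2.300000) = 36.270000
  x_1 = 2.300000 - 33.927000/36.270000 = 1.364599
Iteration 2:
  f(1.364599) = 8.718778
  f'(1.364599) = 18.503181
  x_2 = 1.364599 - 8.718778/18.503181 = 0.893395
Iteration 3:
  f(0.893395) = 1.692471
  f'(0.893395) = 11.541618
  x_3 = 0.893395 - 1.692471/11.541618 = 0.746754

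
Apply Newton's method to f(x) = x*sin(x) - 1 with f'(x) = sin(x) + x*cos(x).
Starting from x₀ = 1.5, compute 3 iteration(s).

f(x) = x*sin(x) - 1
f'(x) = sin(x) + x*cos(x)
x₀ = 1.5

Newton-Raphson formula: x_{n+1} = x_n - f(x_n)/f'(x_n)

Iteration 1:
  f(1.500000) = 0.496242
  f'(1.500000) = 1.103601
  x_1 = 1.500000 - 0.496242/1.103601 = 1.050342
Iteration 2:
  f(1.050342) = -0.088730
  f'(1.050342) = 1.389902
  x_2 = 1.050342 - (-0.088730)/1.389902 = 1.114181
Iteration 3:
  f(1.114181) = 0.000033
  f'(1.114181) = 1.388807
  x_3 = 1.114181 - 0.000033/1.388807 = 1.114157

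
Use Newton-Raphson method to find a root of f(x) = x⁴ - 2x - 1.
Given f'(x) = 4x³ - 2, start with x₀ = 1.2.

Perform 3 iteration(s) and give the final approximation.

f(x) = x⁴ - 2x - 1
f'(x) = 4x³ - 2
x₀ = 1.2

Newton-Raphson formula: x_{n+1} = x_n - f(x_n)/f'(x_n)

Iteration 1:
  f(1.200000) = -1.326400
  f'(1.200000) = 4.912000
  x_1 = 1.200000 - (-1.326400)/4.912000 = 1.470033
Iteration 2:
  f(1.470033) = 0.729838
  f'(1.470033) = 10.706937
  x_2 = 1.470033 - 0.729838/10.706937 = 1.401868
Iteration 3:
  f(1.401868) = 0.058405
  f'(1.401868) = 9.019986
  x_3 = 1.401868 - 0.058405/9.019986 = 1.395393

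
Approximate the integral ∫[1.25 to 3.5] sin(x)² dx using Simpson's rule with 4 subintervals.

f(x) = sin(x)²
a = 1.25, b = 3.5, n = 4
h = (b - a)/n = 0.562500

Simpson's rule: (h/3)[f(x₀) + 4f(x₁) + 2f(x₂) + ... + f(xₙ)]

x_0 = 1.2500, f(x_0) = 0.900572, coefficient = 1
x_1 = 1.8125, f(x_1) = 0.942708, coefficient = 4
x_2 = 2.3750, f(x_2) = 0.481199, coefficient = 2
x_3 = 2.9375, f(x_3) = 0.041079, coefficient = 4
x_4 = 3.5000, f(x_4) = 0.123049, coefficient = 1

I ≈ (0.562500/3) × 5.921166 = 1.110219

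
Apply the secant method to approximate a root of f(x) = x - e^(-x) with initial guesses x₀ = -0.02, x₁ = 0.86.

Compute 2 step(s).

f(x) = x - e^(-x)
x₀ = -0.02, x₁ = 0.86

Secant formula: x_{n+1} = x_n - f(x_n)(x_n - x_{n-1})/(f(x_n) - f(x_{n-1}))

Iteration 1:
  f(-0.020000) = -1.040201
  f(0.860000) = 0.436838
  x_2 = 0.860000 - 0.436838×(0.860000 - (-0.020000))/(0.436838 - (-1.040201))
       = 0.599738
Iteration 2:
  f(0.860000) = 0.436838
  f(0.599738) = 0.050782
  x_3 = 0.599738 - 0.050782×(0.599738 - 0.860000)/(0.050782 - 0.436838)
       = 0.565503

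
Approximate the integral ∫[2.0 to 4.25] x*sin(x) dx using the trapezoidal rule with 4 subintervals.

f(x) = x*sin(x)
a = 2.0, b = 4.25, n = 4
h = (b - a)/n = 0.562500

Trapezoidal rule: (h/2)[f(x₀) + 2f(x₁) + 2f(x₂) + ... + f(xₙ)]

x_0 = 2.0000, f(x_0) = 1.818595, coefficient = 1
x_1 = 2.5625, f(x_1) = 1.402366, coefficient = 2
x_2 = 3.1250, f(x_2) = 0.051850, coefficient = 2
x_3 = 3.6875, f(x_3) = -1.914527, coefficient = 2
x_4 = 4.2500, f(x_4) = -3.803705, coefficient = 1

I ≈ (0.562500/2) × -2.905733 = -0.817237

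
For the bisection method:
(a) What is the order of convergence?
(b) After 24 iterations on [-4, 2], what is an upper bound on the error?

(a) Bisection has linear (order 1) convergence; the error is halved each step.

(b) Error bound = (b-a)/2^n = (2 - (-4))/2^{24}
    = 6/2^{24}

(a) 1 (linear); (b) error ≤ 3.58e-07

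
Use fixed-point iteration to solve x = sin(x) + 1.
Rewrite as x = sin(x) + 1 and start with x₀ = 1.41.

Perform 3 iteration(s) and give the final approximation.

Equation: x = sin(x) + 1
Fixed-point form: x = sin(x) + 1
x₀ = 1.41

x_1 = g(1.410000) = 1.987100
x_2 = g(1.987100) = 1.914590
x_3 = g(1.914590) = 1.941483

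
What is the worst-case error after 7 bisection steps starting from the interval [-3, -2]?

Bisection error bound: |error| ≤ (b-a)/2^n
|error| ≤ (-2 - (-3))/2^7 = 1/2^7
|error| ≤ 0.0078125000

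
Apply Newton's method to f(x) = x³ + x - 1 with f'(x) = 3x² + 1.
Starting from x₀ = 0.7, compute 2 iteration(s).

f(x) = x³ + x - 1
f'(x) = 3x² + 1
x₀ = 0.7

Newton-Raphson formula: x_{n+1} = x_n - f(x_n)/f'(x_n)

Iteration 1:
  f(0.700000) = 0.043000
  f'(0.700000) = 2.470000
  x_1 = 0.700000 - 0.043000/2.470000 = 0.682591
Iteration 2:
  f(0.682591) = 0.000631
  f'(0.682591) = 2.397792
  x_2 = 0.682591 - 0.000631/2.397792 = 0.682328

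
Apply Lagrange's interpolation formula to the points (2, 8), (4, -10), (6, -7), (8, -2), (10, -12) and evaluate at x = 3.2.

Lagrange interpolation formula:
P(x) = Σ yᵢ × Lᵢ(x)
where Lᵢ(x) = Π_{j≠i} (x - xⱼ)/(xᵢ - xⱼ)

L_0(3.2) = (3.2 - 4)/(2 - 4) × (3.2 - 6)/(2 - 6) × (3.2 - 8)/(2 - 8) × (3.2 - 10)/(2 - 10) = 0.190400
L_1(3.2) = (3.2 - 2)/(4 - 2) × (3.2 - 6)/(4 - 6) × (3.2 - 8)/(4 - 8) × (3.2 - 10)/(4 - 10) = 1.142400
L_2(3.2) = (3.2 - 2)/(6 - 2) × (3.2 - 4)/(6 - 4) × (3.2 - 8)/(6 - 8) × (3.2 - 10)/(6 - 10) = -0.489600
L_3(3.2) = (3.2 - 2)/(8 - 2) × (3.2 - 4)/(8 - 4) × (3.2 - 6)/(8 - 6) × (3.2 - 10)/(8 - 10) = 0.190400
L_4(3.2) = (3.2 - 2)/(10 - 2) × (3.2 - 4)/(10 - 4) × (3.2 - 6)/(10 - 6) × (3.2 - 8)/(10 - 8) = -0.033600

P(3.2) = 8×L_0(3.2) + (-10)×L_1(3.2) + (-7)×L_2(3.2) + (-2)×L_3(3.2) + (-12)×L_4(3.2)
P(3.2) = -6.451200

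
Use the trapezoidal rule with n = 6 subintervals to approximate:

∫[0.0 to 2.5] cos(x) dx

f(x) = cos(x)
a = 0.0, b = 2.5, n = 6
h = (b - a)/n = 0.416667

Trapezoidal rule: (h/2)[f(x₀) + 2f(x₁) + 2f(x₂) + ... + f(xₙ)]

x_0 = 0.0000, f(x_0) = 1.000000, coefficient = 1
x_1 = 0.4167, f(x_1) = 0.914443, coefficient = 2
x_2 = 0.8333, f(x_2) = 0.672412, coefficient = 2
x_3 = 1.2500, f(x_3) = 0.315322, coefficient = 2
x_4 = 1.6667, f(x_4) = -0.095724, coefficient = 2
x_5 = 2.0833, f(x_5) = -0.490390, coefficient = 2
x_6 = 2.5000, f(x_6) = -0.801144, coefficient = 1

I ≈ (0.416667/2) × 2.830985 = 0.589789
Exact value: 0.598472
Error: 0.008684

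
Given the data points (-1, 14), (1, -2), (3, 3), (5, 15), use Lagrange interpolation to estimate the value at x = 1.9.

Lagrange interpolation formula:
P(x) = Σ yᵢ × Lᵢ(x)
where Lᵢ(x) = Π_{j≠i} (x - xⱼ)/(xᵢ - xⱼ)

L_0(1.9) = (1.9 - 1)/(-1 - 1) × (1.9 - 3)/(-1 - 3) × (1.9 - 5)/(-1 - 5) = -0.063938
L_1(1.9) = (1.9 - (-1))/(1 - (-1)) × (1.9 - 3)/(1 - 3) × (1.9 - 5)/(1 - 5) = 0.618062
L_2(1.9) = (1.9 - (-1))/(3 - (-1)) × (1.9 - 1)/(3 - 1) × (1.9 - 5)/(3 - 5) = 0.505687
L_3(1.9) = (1.9 - (-1))/(5 - (-1)) × (1.9 - 1)/(5 - 1) × (1.9 - 3)/(5 - 3) = -0.059812

P(1.9) = 14×L_0(1.9) + (-2)×L_1(1.9) + 3×L_2(1.9) + 15×L_3(1.9)
P(1.9) = -1.511375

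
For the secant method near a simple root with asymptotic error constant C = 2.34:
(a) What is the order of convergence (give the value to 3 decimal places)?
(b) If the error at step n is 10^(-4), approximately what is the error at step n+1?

(a) Secant method has superlinear convergence with order φ = (1+√5)/2 ≈ 1.618.
    This means |e_{n+1}| ≈ C|e_n|^1.618.

(b) With |e_n| = 10^(-4) and C = 2.34:
    |e_{n+1}| ≈ 2.34 × (10^(-4))^1.618 = 2.34 × 10^(-6.47)

(a) ≈ 1.618 (golden ratio); (b) |e_{n+1}| ≈ 7.890e-07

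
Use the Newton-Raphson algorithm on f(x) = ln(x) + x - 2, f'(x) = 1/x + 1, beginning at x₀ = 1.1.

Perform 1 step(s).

f(x) = ln(x) + x - 2
f'(x) = 1/x + 1
x₀ = 1.1

Newton-Raphson formula: x_{n+1} = x_n - f(x_n)/f'(x_n)

Iteration 1:
  f(1.100000) = -0.804690
  f'(1.100000) = 1.909091
  x_1 = 1.100000 - (-0.804690)/1.909091 = 1.521504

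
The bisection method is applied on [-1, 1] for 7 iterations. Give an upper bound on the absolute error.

Bisection error bound: |error| ≤ (b-a)/2^n
|error| ≤ (1 - (-1))/2^7 = 2/2^7
|error| ≤ 0.0156250000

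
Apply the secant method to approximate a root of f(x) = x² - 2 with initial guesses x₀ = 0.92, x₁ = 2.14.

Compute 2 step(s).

f(x) = x² - 2
x₀ = 0.92, x₁ = 2.14

Secant formula: x_{n+1} = x_n - f(x_n)(x_n - x_{n-1})/(f(x_n) - f(x_{n-1}))

Iteration 1:
  f(0.920000) = -1.153600
  f(2.140000) = 2.579600
  x_2 = 2.140000 - 2.579600×(2.140000 - 0.920000)/(2.579600 - (-1.153600))
       = 1.296993
Iteration 2:
  f(2.140000) = 2.579600
  f(1.296993) = -0.317808
  x_3 = 1.296993 - (-0.317808)×(1.296993 - 2.140000)/(-0.317808 - 2.579600)
       = 1.389460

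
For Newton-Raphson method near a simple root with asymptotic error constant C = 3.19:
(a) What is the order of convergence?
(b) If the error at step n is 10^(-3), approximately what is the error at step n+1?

(a) Newton-Raphson has quadratic (order 2) convergence near simple roots.
    This means |e_{n+1}| ≈ C|e_n|².

(b) With |e_n| = 10^(-3) and C = 3.19:
    |e_{n+1}| ≈ 3.19 × (10^(-3))² = 3.19 × 10^(-6)

(a) 2 (quadratic); (b) |e_{n+1}| ≈ 3.190e-06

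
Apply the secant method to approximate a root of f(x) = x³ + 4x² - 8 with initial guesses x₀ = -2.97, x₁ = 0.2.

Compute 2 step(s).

f(x) = x³ + 4x² - 8
x₀ = -2.97, x₁ = 0.2

Secant formula: x_{n+1} = x_n - f(x_n)(x_n - x_{n-1})/(f(x_n) - f(x_{n-1}))

Iteration 1:
  f(-2.970000) = 1.085527
  f(0.200000) = -7.832000
  x_2 = 0.200000 - (-7.832000)×(0.200000 - (-2.970000))/(-7.832000 - 1.085527)
       = -2.584117
Iteration 2:
  f(0.200000) = -7.832000
  f(-2.584117) = 1.454786
  x_3 = -2.584117 - 1.454786×(-2.584117 - 0.200000)/(1.454786 - (-7.832000))
       = -2.147982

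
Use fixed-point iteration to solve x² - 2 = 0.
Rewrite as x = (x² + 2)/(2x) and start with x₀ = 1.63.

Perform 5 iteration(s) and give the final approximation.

Equation: x² - 2 = 0
Fixed-point form: x = (x² + 2)/(2x)
x₀ = 1.63

x_1 = g(1.630000) = 1.428497
x_2 = g(1.428497) = 1.414285
x_3 = g(1.414285) = 1.414214
x_4 = g(1.414214) = 1.414214
x_5 = g(1.414214) = 1.414214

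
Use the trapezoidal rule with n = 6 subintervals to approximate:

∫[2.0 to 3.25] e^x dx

f(x) = e^x
a = 2.0, b = 3.25, n = 6
h = (b - a)/n = 0.208333

Trapezoidal rule: (h/2)[f(x₀) + 2f(x₁) + 2f(x₂) + ... + f(xₙ)]

x_0 = 2.0000, f(x_0) = 7.389056, coefficient = 1
x_1 = 2.2083, f(x_1) = 9.100536, coefficient = 2
x_2 = 2.4167, f(x_2) = 11.208436, coefficient = 2
x_3 = 2.6250, f(x_3) = 13.804574, coefficient = 2
x_4 = 2.8333, f(x_4) = 17.002040, coefficient = 2
x_5 = 3.0417, f(x_5) = 20.940114, coefficient = 2
x_6 = 3.2500, f(x_6) = 25.790340, coefficient = 1

I ≈ (0.208333/2) × 177.290796 = 18.467791
Exact value: 18.401284
Error: 0.066507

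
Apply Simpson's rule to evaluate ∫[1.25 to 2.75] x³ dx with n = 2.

f(x) = x³
a = 1.25, b = 2.75, n = 2
h = (b - a)/n = 0.750000

Simpson's rule: (h/3)[f(x₀) + 4f(x₁) + 2f(x₂) + ... + f(xₙ)]

x_0 = 1.2500, f(x_0) = 1.953125, coefficient = 1
x_1 = 2.0000, f(x_1) = 8.000000, coefficient = 4
x_2 = 2.7500, f(x_2) = 20.796875, coefficient = 1

I ≈ (0.750000/3) × 54.750000 = 13.687500
Exact value: 13.687500
Error: 0.000000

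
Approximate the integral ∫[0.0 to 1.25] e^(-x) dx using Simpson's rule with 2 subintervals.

f(x) = e^(-x)
a = 0.0, b = 1.25, n = 2
h = (b - a)/n = 0.625000

Simpson's rule: (h/3)[f(x₀) + 4f(x₁) + 2f(x₂) + ... + f(xₙ)]

x_0 = 0.0000, f(x_0) = 1.000000, coefficient = 1
x_1 = 0.6250, f(x_1) = 0.535261, coefficient = 4
x_2 = 1.2500, f(x_2) = 0.286505, coefficient = 1

I ≈ (0.625000/3) × 3.427551 = 0.714073
Exact value: 0.713495
Error: 0.000578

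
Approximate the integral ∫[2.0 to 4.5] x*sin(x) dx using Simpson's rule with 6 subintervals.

f(x) = x*sin(x)
a = 2.0, b = 4.5, n = 6
h = (b - a)/n = 0.416667

Simpson's rule: (h/3)[f(x₀) + 4f(x₁) + 2f(x₂) + ... + f(xₙ)]

x_0 = 2.0000, f(x_0) = 1.818595, coefficient = 1
x_1 = 2.4167, f(x_1) = 1.602443, coefficient = 4
x_2 = 2.8333, f(x_2) = 0.859635, coefficient = 2
x_3 = 3.2500, f(x_3) = -0.351634, coefficient = 4
x_4 = 3.6667, f(x_4) = -1.838016, coefficient = 2
x_5 = 4.0833, f(x_5) = -3.301716, coefficient = 4
x_6 = 4.5000, f(x_6) = -4.398886, coefficient = 1

I ≈ (0.416667/3) × -12.740680 = -1.769539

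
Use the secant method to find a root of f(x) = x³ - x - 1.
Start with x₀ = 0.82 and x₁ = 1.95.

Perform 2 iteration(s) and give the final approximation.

f(x) = x³ - x - 1
x₀ = 0.82, x₁ = 1.95

Secant formula: x_{n+1} = x_n - f(x_n)(x_n - x_{n-1})/(f(x_n) - f(x_{n-1}))

Iteration 1:
  f(0.820000) = -1.268632
  f(1.950000) = 4.464875
  x_2 = 1.950000 - 4.464875×(1.950000 - 0.820000)/(4.464875 - (-1.268632))
       = 1.070031
Iteration 2:
  f(1.950000) = 4.464875
  f(1.070031) = -0.844882
  x_3 = 1.070031 - (-0.844882)×(1.070031 - 1.950000)/(-0.844882 - 4.464875)
       = 1.210050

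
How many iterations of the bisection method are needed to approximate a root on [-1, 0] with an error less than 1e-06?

We need (b-a)/2^n ≤ 1e-06
(0 - (-1))/2^n ≤ 1e-06
1/2^n ≤ 1e-06
2^n ≥ 1000000
n ≥ log₂(1000000) = 19.93
n ≥ 20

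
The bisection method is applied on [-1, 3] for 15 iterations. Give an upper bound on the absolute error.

Bisection error bound: |error| ≤ (b-a)/2^n
|error| ≤ (3 - (-1))/2^15 = 4/2^15
|error| ≤ 0.0001220703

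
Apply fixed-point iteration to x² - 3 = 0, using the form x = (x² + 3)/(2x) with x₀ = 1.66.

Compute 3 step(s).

Equation: x² - 3 = 0
Fixed-point form: x = (x² + 3)/(2x)
x₀ = 1.66

x_1 = g(1.660000) = 1.733614
x_2 = g(1.733614) = 1.732052
x_3 = g(1.732052) = 1.732051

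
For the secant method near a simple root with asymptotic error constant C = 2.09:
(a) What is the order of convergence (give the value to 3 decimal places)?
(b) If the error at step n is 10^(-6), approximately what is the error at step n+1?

(a) Secant method has superlinear convergence with order φ = (1+√5)/2 ≈ 1.618.
    This means |e_{n+1}| ≈ C|e_n|^1.618.

(b) With |e_n| = 10^(-6) and C = 2.09:
    |e_{n+1}| ≈ 2.09 × (10^(-6))^1.618 = 2.09 × 10^(-9.71)

(a) ≈ 1.618 (golden ratio); (b) |e_{n+1}| ≈ 4.092e-10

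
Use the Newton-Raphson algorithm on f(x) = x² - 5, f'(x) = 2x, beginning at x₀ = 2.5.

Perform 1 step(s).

f(x) = x² - 5
f'(x) = 2x
x₀ = 2.5

Newton-Raphson formula: x_{n+1} = x_n - f(x_n)/f'(x_n)

Iteration 1:
  f(2.500000) = 1.250000
  f'(2.500000) = 5.000000
  x_1 = 2.500000 - 1.250000/5.000000 = 2.250000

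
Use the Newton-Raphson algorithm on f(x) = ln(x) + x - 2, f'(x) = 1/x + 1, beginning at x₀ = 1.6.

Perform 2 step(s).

f(x) = ln(x) + x - 2
f'(x) = 1/x + 1
x₀ = 1.6

Newton-Raphson formula: x_{n+1} = x_n - f(x_n)/f'(x_n)

Iteration 1:
  f(1.600000) = 0.070004
  f'(1.600000) = 1.625000
  x_1 = 1.600000 - 0.070004/1.625000 = 1.556921
Iteration 2:
  f(1.556921) = -0.000369
  f'(1.556921) = 1.642293
  x_2 = 1.556921 - (-0.000369)/1.642293 = 1.557146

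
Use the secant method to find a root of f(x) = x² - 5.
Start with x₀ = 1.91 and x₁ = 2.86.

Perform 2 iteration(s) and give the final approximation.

f(x) = x² - 5
x₀ = 1.91, x₁ = 2.86

Secant formula: x_{n+1} = x_n - f(x_n)(x_n - x_{n-1})/(f(x_n) - f(x_{n-1}))

Iteration 1:
  f(1.910000) = -1.351900
  f(2.860000) = 3.179600
  x_2 = 2.860000 - 3.179600×(2.860000 - 1.910000)/(3.179600 - (-1.351900))
       = 2.193417
Iteration 2:
  f(2.860000) = 3.179600
  f(2.193417) = -0.188921
  x_3 = 2.193417 - (-0.188921)×(2.193417 - 2.860000)/(-0.188921 - 3.179600)
       = 2.230802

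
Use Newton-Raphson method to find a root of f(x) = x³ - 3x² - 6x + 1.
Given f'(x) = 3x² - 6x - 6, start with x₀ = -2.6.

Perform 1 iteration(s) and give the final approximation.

f(x) = x³ - 3x² - 6x + 1
f'(x) = 3x² - 6x - 6
x₀ = -2.6

Newton-Raphson formula: x_{n+1} = x_n - f(x_n)/f'(x_n)

Iteration 1:
  f(-2.600000) = -21.256000
  f'(-2.600000) = 29.880000
  x_1 = -2.600000 - (-21.256000)/29.880000 = -1.888621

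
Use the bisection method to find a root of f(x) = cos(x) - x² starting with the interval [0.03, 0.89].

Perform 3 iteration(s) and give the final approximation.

f(x) = cos(x) - x²
Initial interval: [0.03, 0.89]

Iteration 1:
  c_1 = (0.030000 + 0.890000)/2 = 0.460000
  f(c_1) = f(0.460000) = 0.684452
  f(a) × f(c) ≥ 0, new interval: [0.460000, 0.890000]
Iteration 2:
  c_2 = (0.460000 + 0.890000)/2 = 0.675000
  f(c_2) = f(0.675000) = 0.325082
  f(a) × f(c) ≥ 0, new interval: [0.675000, 0.890000]
Iteration 3:
  c_3 = (0.675000 + 0.890000)/2 = 0.782500
  f(c_3) = f(0.782500) = 0.096847
  f(a) × f(c) ≥ 0, new interval: [0.782500, 0.890000]

After 3 iteration(s), the approximation is c_3 = 0.782500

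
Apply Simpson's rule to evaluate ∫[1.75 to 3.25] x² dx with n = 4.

f(x) = x²
a = 1.75, b = 3.25, n = 4
h = (b - a)/n = 0.375000

Simpson's rule: (h/3)[f(x₀) + 4f(x₁) + 2f(x₂) + ... + f(xₙ)]

x_0 = 1.7500, f(x_0) = 3.062500, coefficient = 1
x_1 = 2.1250, f(x_1) = 4.515625, coefficient = 4
x_2 = 2.5000, f(x_2) = 6.250000, coefficient = 2
x_3 = 2.8750, f(x_3) = 8.265625, coefficient = 4
x_4 = 3.2500, f(x_4) = 10.562500, coefficient = 1

I ≈ (0.375000/3) × 77.250000 = 9.656250
Exact value: 9.656250
Error: 0.000000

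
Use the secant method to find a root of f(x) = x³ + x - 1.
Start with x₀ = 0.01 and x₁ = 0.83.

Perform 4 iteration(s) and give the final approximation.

f(x) = x³ + x - 1
x₀ = 0.01, x₁ = 0.83

Secant formula: x_{n+1} = x_n - f(x_n)(x_n - x_{n-1})/(f(x_n) - f(x_{n-1}))

Iteration 1:
  f(0.010000) = -0.989999
  f(0.830000) = 0.401787
  x_2 = 0.830000 - 0.401787×(0.830000 - 0.010000)/(0.401787 - (-0.989999))
       = 0.593279
Iteration 2:
  f(0.830000) = 0.401787
  f(0.593279) = -0.197899
  x_3 = 0.593279 - (-0.197899)×(0.593279 - 0.830000)/(-0.197899 - 0.401787)
       = 0.671398
Iteration 3:
  f(0.593279) = -0.197899
  f(0.671398) = -0.025953
  x_4 = 0.671398 - (-0.025953)×(0.671398 - 0.593279)/(-0.025953 - (-0.197899))
       = 0.683189
Iteration 4:
  f(0.671398) = -0.025953
  f(0.683189) = 0.002065
  x_5 = 0.683189 - 0.002065×(0.683189 - 0.671398)/(0.002065 - (-0.025953))
       = 0.682320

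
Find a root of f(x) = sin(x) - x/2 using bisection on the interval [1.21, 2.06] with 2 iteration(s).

f(x) = sin(x) - x/2
Initial interval: [1.21, 2.06]

Iteration 1:
  c_1 = (1.210000 + 2.060000)/2 = 1.635000
  f(c_1) = f(1.635000) = 0.180440
  f(a) × f(c) ≥ 0, new interval: [1.635000, 2.060000]
Iteration 2:
  c_2 = (1.635000 + 2.060000)/2 = 1.847500
  f(c_2) = f(1.847500) = 0.038211
  f(a) × f(c) ≥ 0, new interval: [1.847500, 2.060000]

After 2 iteration(s), the approximation is c_2 = 1.847500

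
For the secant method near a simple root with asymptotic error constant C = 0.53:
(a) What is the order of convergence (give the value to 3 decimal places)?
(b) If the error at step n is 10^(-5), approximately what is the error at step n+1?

(a) Secant method has superlinear convergence with order φ = (1+√5)/2 ≈ 1.618.
    This means |e_{n+1}| ≈ C|e_n|^1.618.

(b) With |e_n| = 10^(-5) and C = 0.53:
    |e_{n+1}| ≈ 0.53 × (10^(-5))^1.618 = 0.53 × 10^(-8.09)

(a) ≈ 1.618 (golden ratio); (b) |e_{n+1}| ≈ 4.306e-09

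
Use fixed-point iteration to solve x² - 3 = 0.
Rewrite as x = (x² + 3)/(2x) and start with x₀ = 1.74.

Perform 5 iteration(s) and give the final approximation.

Equation: x² - 3 = 0
Fixed-point form: x = (x² + 3)/(2x)
x₀ = 1.74

x_1 = g(1.740000) = 1.732069
x_2 = g(1.732069) = 1.732051
x_3 = g(1.732051) = 1.732051
x_4 = g(1.732051) = 1.732051
x_5 = g(1.732051) = 1.732051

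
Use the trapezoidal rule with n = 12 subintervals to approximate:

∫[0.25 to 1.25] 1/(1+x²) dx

f(x) = 1/(1+x²)
a = 0.25, b = 1.25, n = 12
h = (b - a)/n = 0.083333

Trapezoidal rule: (h/2)[f(x₀) + 2f(x₁) + 2f(x₂) + ... + f(xₙ)]

x_0 = 0.2500, f(x_0) = 0.941176, coefficient = 1
x_1 = 0.3333, f(x_1) = 0.900000, coefficient = 2
x_2 = 0.4167, f(x_2) = 0.852071, coefficient = 2
x_3 = 0.5000, f(x_3) = 0.800000, coefficient = 2
x_4 = 0.5833, f(x_4) = 0.746114, coefficient = 2
x_5 = 0.6667, f(x_5) = 0.692308, coefficient = 2
x_6 = 0.7500, f(x_6) = 0.640000, coefficient = 2
x_7 = 0.8333, f(x_7) = 0.590164, coefficient = 2
x_8 = 0.9167, f(x_8) = 0.543396, coefficient = 2
x_9 = 1.0000, f(x_9) = 0.500000, coefficient = 2
x_10 = 1.0833, f(x_10) = 0.460064, coefficient = 2
x_11 = 1.1667, f(x_11) = 0.423529, coefficient = 2
x_12 = 1.2500, f(x_12) = 0.390244, coefficient = 1

I ≈ (0.083333/2) × 15.626713 = 0.651113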